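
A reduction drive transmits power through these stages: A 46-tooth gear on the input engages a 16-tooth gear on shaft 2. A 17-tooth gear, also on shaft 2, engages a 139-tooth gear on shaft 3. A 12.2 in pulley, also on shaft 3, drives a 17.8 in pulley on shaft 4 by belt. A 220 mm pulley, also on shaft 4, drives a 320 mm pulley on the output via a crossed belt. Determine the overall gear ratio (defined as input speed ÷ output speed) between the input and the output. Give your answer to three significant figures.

6.04

Each stage contributes driven/driver: gear mesh 16/46 = 0.34783, gear mesh 139/17 = 8.1765, belt 17.8/12.2 = 1.459, belt 320/220 = 1.4545.
Overall: 0.34783 × 8.1765 × 1.459 × 1.4545 = 6.0355.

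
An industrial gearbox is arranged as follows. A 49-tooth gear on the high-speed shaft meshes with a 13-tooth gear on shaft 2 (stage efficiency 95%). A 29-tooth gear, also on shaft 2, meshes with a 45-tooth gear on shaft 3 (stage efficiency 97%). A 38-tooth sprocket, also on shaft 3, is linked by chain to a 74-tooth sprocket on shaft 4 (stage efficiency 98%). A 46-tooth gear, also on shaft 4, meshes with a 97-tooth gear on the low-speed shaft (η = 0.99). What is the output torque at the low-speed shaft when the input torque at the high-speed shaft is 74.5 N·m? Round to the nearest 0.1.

After the gear mesh (13/49): 74.5 × 0.26531 × 0.95 = 18.777 N·m
After the gear mesh (45/29): 18.777 × 1.5517 × 0.97 = 28.263 N·m
After the chain (74/38): 28.263 × 1.9474 × 0.98 = 53.937 N·m
After the gear mesh (97/46): 53.937 × 2.1087 × 0.99 = 112.6 N·m

112.6 N·m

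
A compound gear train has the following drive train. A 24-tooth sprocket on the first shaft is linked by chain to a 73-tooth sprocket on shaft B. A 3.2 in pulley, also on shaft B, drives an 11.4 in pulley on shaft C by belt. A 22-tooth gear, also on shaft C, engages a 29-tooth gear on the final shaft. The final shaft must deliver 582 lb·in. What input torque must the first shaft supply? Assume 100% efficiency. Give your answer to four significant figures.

40.75 lb·in

Overall ratio R = 3.0417 × 3.5625 × 1.3182 = 14.284.
Input torque = output torque / R = 582 / 14.284 = 40.746 lb·in.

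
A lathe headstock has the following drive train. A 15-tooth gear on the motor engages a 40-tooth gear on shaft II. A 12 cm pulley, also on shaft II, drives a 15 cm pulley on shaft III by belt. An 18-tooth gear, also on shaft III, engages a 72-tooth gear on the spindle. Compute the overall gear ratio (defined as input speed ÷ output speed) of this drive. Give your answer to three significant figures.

13.3

Each stage contributes driven/driver: gear mesh 40/15 = 2.6667, belt 15/12 = 1.25, gear mesh 72/18 = 4.
Overall: 2.6667 × 1.25 × 4 = 13.333.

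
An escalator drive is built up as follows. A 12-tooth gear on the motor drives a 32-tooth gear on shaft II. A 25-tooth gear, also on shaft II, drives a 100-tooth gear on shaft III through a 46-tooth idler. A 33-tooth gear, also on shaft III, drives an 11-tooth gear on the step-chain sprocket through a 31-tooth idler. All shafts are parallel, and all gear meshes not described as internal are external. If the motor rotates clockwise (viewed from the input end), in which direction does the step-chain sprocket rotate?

the motor → shaft II: external mesh, 1 reversal → CCW.
shaft II → shaft III: driver → idler → driven is 2 external meshes, 2 reversals → CCW.
shaft III → the step-chain sprocket: driver → idler → driven is 2 external meshes, 2 reversals → CCW.
5 reversals in total — an odd number — so the step-chain sprocket turns opposite to the motor.

counterclockwise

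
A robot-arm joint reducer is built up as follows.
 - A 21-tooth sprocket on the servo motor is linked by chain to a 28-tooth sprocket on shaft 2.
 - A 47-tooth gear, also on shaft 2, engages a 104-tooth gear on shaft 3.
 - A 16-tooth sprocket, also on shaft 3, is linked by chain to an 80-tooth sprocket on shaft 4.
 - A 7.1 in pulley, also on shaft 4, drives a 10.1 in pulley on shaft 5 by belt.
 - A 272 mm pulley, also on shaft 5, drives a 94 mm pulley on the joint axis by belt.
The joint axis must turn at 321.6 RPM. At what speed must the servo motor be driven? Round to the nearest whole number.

Overall ratio R = 1.3333 × 2.2128 × 5 × 1.4225 × 0.34559 = 7.2521.
Required input speed = output speed × R = 321.6 × 7.2521 = 2332.3 RPM.

2332 RPM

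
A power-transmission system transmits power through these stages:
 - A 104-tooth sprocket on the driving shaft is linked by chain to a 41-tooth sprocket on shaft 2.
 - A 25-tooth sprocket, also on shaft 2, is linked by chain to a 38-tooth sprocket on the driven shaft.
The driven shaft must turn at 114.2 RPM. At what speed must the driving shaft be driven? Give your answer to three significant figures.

Overall ratio R = 0.39423 × 1.52 = 0.59923.
Required input speed = output speed × R = 114.2 × 0.59923 = 68.432 RPM.

68.4 RPM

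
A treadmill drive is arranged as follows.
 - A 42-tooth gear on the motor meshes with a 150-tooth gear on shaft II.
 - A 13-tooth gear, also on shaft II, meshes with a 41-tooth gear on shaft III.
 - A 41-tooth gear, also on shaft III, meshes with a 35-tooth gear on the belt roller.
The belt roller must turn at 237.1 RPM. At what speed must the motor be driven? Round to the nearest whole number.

2280 RPM

Overall ratio R = 3.5714 × 3.1538 × 0.85366 = 9.6154.
Required input speed = output speed × R = 237.1 × 9.6154 = 2279.8 RPM.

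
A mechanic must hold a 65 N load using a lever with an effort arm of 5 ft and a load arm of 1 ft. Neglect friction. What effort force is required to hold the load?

Lever MA = effort arm / load arm = 5/1 = 5.
Effort = load / MA = 65 / 5 = 13 N.

13 N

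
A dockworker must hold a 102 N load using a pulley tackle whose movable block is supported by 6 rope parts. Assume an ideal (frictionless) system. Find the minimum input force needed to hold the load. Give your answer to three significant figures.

17.0 N

Block-and-tackle MA = number of supporting rope parts = 6.
Effort = load / MA = 102 / 6 = 17 N.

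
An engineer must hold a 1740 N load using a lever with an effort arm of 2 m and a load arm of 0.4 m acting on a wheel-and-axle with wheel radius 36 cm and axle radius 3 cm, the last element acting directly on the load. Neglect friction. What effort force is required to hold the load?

29 N

Lever MA = effort arm / load arm = 2/0.4 = 5.
Wheel-and-axle MA = R/r = 36/3 = 12.
Combined ideal MA = 5 × 12 = 60.
Effort = load / MA = 1740 / 60 = 29 N.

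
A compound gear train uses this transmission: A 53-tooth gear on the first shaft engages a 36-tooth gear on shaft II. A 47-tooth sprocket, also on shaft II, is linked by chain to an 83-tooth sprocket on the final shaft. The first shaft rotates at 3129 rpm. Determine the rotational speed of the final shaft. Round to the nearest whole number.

2609 rpm

gear mesh 36/53 = 0.67925 → 3129/0.67925 = 4606.6 rpm
chain 83/47 = 1.766 → 4606.6/1.766 = 2608.5 rpm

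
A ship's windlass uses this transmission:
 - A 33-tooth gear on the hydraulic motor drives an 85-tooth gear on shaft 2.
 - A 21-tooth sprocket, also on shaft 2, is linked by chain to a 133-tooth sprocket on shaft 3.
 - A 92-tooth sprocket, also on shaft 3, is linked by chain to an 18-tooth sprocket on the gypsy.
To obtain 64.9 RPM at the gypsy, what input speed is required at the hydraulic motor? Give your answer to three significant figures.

Overall ratio R = 2.5758 × 6.3333 × 0.19565 = 3.1917.
Required input speed = output speed × R = 64.9 × 3.1917 = 207.14 RPM.

207 RPM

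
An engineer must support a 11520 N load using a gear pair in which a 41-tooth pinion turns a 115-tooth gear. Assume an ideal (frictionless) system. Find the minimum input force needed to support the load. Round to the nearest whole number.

4107 N

Gear pair MA = 115/41 = 2.8049.
Effort = load / MA = 11520 / 2.8049 = 4107.1 N.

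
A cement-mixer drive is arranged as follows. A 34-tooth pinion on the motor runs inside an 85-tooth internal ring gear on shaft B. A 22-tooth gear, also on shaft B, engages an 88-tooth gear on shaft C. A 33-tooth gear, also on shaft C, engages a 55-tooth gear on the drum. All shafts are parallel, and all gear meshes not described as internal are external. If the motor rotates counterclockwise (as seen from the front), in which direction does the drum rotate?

the motor → shaft B: internal mesh, same direction → CCW.
shaft B → shaft C: external mesh, 1 reversal → CW.
shaft C → the drum: external mesh, 1 reversal → CCW.
2 reversals in total — an even number — so the drum turns the same way as the motor.

counterclockwise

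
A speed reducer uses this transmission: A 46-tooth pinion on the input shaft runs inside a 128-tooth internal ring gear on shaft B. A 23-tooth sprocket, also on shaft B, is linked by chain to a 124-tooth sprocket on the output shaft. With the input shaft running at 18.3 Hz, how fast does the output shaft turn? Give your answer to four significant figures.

internal gear 128/46 = 2.7826 → 18.3/2.7826 = 6.5766 Hz
chain 124/23 = 5.3913 → 6.5766/5.3913 = 1.2198 Hz

1.220 Hz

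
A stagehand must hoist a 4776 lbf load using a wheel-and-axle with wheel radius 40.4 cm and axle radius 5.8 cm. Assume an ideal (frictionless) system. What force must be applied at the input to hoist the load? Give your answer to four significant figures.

Wheel-and-axle MA = R/r = 40.4/5.8 = 6.9655.
Effort = load / MA = 4776 / 6.9655 = 685.66 lbf.

685.7 lbf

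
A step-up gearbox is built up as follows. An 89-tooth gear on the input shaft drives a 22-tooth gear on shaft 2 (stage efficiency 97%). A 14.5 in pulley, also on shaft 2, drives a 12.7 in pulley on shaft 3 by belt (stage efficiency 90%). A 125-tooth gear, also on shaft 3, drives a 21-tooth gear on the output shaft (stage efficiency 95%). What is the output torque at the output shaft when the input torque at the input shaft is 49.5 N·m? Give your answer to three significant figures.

1.49 N·m

After the gear mesh (22/89): 49.5 × 0.24719 × 0.97 = 11.869 N·m
After the belt (12.7/14.5): 11.869 × 0.87586 × 0.90 = 9.3559 N·m
After the gear mesh (21/125): 9.3559 × 0.168 × 0.95 = 1.4932 N·m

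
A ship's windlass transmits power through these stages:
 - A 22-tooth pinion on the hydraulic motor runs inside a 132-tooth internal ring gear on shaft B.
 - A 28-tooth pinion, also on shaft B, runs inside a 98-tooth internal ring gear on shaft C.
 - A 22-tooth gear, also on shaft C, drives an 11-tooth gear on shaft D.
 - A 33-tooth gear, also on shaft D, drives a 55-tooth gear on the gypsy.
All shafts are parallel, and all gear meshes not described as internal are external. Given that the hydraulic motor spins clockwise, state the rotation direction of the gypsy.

the hydraulic motor → shaft B: internal mesh, same direction → CW.
shaft B → shaft C: internal mesh, same direction → CW.
shaft C → shaft D: external mesh, 1 reversal → CCW.
shaft D → the gypsy: external mesh, 1 reversal → CW.
2 reversals in total — an even number — so the gypsy turns the same way as the hydraulic motor.

clockwise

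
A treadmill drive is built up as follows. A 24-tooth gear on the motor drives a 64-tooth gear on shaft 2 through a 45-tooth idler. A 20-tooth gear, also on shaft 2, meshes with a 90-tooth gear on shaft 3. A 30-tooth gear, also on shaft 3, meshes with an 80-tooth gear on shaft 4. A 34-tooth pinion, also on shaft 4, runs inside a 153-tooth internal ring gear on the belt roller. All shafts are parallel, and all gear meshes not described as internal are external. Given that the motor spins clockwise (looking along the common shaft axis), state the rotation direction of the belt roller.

the motor → shaft 2: driver → idler → driven is 2 external meshes, 2 reversals → CW.
shaft 2 → shaft 3: external mesh, 1 reversal → CCW.
shaft 3 → shaft 4: external mesh, 1 reversal → CW.
shaft 4 → the belt roller: internal mesh, same direction → CW.
4 reversals in total — an even number — so the belt roller turns the same way as the motor.

clockwise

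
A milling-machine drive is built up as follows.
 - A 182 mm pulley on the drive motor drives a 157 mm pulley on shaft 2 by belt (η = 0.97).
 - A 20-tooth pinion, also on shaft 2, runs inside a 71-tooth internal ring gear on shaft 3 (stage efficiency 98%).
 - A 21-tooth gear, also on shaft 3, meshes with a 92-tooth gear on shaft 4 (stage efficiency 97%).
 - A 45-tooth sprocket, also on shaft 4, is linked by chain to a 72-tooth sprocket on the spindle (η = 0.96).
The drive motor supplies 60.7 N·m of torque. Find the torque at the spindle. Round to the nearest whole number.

belt 157/182 = 0.86264 → τ = 60.7·0.86264·0.97 = 50.791 N·m
internal gear 71/20 = 3.55 → τ = 50.791·3.55·0.98 = 176.7 N·m
gear mesh 92/21 = 4.381 → τ = 176.7·4.381·0.97 = 750.9 N·m
chain 72/45 = 1.6 → τ = 750.9·1.6·0.96 = 1153.4 N·m

1153 N·m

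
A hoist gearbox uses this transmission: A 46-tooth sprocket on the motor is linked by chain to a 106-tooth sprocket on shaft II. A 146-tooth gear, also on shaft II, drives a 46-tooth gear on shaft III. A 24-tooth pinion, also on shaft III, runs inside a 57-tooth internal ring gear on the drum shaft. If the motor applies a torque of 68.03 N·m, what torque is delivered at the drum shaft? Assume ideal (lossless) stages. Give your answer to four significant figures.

117.3 N·m

Chain: ratio = 106/46 = 2.3043; torque at shaft II = 68.03 × 2.3043 = 156.76 N·m.
Gear mesh: ratio = 46/146 = 0.31507; torque at shaft III = 156.76 × 0.31507 = 49.392 N·m.
Internal gear: ratio = 57/24 = 2.375; torque at the drum shaft = 49.392 × 2.375 = 117.31 N·m.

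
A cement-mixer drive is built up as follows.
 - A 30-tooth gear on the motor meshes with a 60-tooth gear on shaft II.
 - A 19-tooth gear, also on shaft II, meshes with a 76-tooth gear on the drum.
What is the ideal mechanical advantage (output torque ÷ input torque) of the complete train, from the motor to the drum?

8

Each stage contributes driven/driver: gear mesh 60/30 = 2, gear mesh 76/19 = 4.
Overall: 2 × 4 = 8.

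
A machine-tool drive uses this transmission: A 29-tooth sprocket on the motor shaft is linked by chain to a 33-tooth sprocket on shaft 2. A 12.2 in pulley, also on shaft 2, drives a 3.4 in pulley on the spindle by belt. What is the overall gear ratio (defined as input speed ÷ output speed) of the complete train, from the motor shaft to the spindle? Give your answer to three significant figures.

0.317

Each stage contributes driven/driver: chain 33/29 = 1.1379, belt 3.4/12.2 = 0.27869.
Overall: 1.1379 × 0.27869 = 0.31713.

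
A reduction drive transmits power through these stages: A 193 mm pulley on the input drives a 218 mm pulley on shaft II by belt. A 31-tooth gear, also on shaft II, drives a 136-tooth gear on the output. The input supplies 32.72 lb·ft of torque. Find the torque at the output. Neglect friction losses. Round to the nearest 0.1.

162.1 lb·ft

Belt: ratio = 218/193 = 1.1295; torque at shaft II = 32.72 × 1.1295 = 36.958 lb·ft.
Gear mesh: ratio = 136/31 = 4.3871; torque at the output = 36.958 × 4.3871 = 162.14 lb·ft.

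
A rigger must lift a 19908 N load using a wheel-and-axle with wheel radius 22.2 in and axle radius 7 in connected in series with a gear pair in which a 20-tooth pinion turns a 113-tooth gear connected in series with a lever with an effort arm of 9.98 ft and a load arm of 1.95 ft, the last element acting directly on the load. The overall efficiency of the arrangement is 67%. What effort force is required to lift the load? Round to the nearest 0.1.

324.0 N

Wheel-and-axle MA = R/r = 22.2/7 = 3.1714.
Gear pair MA = 113/20 = 5.65.
Lever MA = effort arm / load arm = 9.98/1.95 = 5.1179.
Combined ideal MA = 3.1714 × 5.65 × 5.1179 = 91.706.
Actual MA = 91.706 × 0.67 = 61.443.
Effort = load / actual MA = 19908 / 61.443 = 324.01 N.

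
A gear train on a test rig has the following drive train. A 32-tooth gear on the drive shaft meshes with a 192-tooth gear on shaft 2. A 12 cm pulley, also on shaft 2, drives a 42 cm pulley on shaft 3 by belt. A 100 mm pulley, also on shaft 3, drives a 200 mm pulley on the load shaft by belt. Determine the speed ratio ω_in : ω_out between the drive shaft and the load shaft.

42

Each stage contributes driven/driver: gear mesh 192/32 = 6, belt 42/12 = 3.5, belt 200/100 = 2.
Overall: 6 × 3.5 × 2 = 42.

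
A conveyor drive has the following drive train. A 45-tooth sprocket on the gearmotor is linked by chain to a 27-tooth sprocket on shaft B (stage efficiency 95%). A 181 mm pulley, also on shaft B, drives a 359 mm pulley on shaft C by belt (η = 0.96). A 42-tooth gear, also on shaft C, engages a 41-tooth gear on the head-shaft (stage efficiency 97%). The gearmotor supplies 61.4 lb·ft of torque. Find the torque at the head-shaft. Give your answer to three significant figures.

Chain: ratio = 27/45 = 0.6; torque at shaft B = 61.4 × 0.6 × 0.95 = 34.998 lb·ft.
Belt: ratio = 359/181 = 1.9834; torque at shaft C = 34.998 × 1.9834 × 0.96 = 66.639 lb·ft.
Gear mesh: ratio = 41/42 = 0.97619; torque at the head-shaft = 66.639 × 0.97619 × 0.97 = 63.101 lb·ft.

63.1 lb·ft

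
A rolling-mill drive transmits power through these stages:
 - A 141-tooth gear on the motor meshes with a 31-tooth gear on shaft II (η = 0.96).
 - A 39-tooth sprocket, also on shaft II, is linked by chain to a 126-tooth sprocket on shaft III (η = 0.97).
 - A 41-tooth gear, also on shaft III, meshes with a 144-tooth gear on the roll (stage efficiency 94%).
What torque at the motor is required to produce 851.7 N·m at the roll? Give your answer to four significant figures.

Overall ratio R = 0.21986 × 3.2308 × 3.5122 = 2.4948; overall efficiency η = 0.96 × 0.97 × 0.94 = 0.8753.
Input torque = output torque / (R × η) = 851.7 / (2.4948 × 0.8753) = 390.02 N·m.

390.0 N·m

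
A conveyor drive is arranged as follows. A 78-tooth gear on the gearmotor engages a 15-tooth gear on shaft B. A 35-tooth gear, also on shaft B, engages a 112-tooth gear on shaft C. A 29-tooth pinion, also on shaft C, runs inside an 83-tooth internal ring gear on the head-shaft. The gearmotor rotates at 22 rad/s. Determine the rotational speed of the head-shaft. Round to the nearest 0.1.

Gear mesh: ratio = 15/78 = 0.19231, so shaft B turns at 22 / 0.19231 = 114.4 rad/s.
Gear mesh: ratio = 112/35 = 3.2, so shaft C turns at 114.4 / 3.2 = 35.75 rad/s.
Internal gear: ratio = 83/29 = 2.8621, so the head-shaft turns at 35.75 / 2.8621 = 12.491 rad/s.

12.5 rad/s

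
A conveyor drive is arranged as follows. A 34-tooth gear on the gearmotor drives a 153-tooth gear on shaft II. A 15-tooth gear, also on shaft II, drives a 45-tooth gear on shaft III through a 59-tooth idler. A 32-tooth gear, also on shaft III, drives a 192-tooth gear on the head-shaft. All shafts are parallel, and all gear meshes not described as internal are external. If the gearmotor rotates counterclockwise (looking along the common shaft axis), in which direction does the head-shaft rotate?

counterclockwise

the gearmotor → shaft II: external mesh, 1 reversal → CW.
shaft II → shaft III: driver → idler → driven is 2 external meshes, 2 reversals → CW.
shaft III → the head-shaft: external mesh, 1 reversal → CCW.
4 reversals in total — an even number — so the head-shaft turns the same way as the gearmotor.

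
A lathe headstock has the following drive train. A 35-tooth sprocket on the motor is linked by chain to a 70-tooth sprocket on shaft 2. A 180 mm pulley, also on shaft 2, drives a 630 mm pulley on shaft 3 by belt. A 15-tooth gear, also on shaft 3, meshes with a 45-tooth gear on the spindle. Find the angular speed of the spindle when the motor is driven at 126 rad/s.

the motor → shaft 2 (chain, 70/35): 126 ÷ 2 = 63 rad/s
shaft 2 → shaft 3 (belt, 630/180): 63 ÷ 3.5 = 18 rad/s
shaft 3 → the spindle (gear mesh, 45/15): 18 ÷ 3 = 6 rad/s

6 rad/s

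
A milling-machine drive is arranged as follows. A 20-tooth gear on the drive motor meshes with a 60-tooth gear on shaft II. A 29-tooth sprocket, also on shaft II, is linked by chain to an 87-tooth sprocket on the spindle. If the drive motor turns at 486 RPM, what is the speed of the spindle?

gear mesh 60/20 = 3 → 486/3 = 162 RPM
chain 87/29 = 3 → 162/3 = 54 RPM

54 RPM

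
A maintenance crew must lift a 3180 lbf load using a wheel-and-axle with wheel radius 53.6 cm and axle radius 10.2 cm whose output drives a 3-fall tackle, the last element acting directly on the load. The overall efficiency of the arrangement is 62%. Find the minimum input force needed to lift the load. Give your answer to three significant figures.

Wheel-and-axle MA = R/r = 53.6/10.2 = 5.2549.
Block-and-tackle MA = number of supporting rope parts = 3.
Combined ideal MA = 5.2549 × 3 = 15.765.
Actual MA = 15.765 × 0.62 = 9.7741.
Effort = load / actual MA = 3180 / 9.7741 = 325.35 lbf.

325 lbf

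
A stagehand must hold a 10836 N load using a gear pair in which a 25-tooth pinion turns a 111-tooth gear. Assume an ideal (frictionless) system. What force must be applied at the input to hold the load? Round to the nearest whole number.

Gear pair MA = 111/25 = 4.44.
Effort = load / MA = 10836 / 4.44 = 2440.5 N.

2441 N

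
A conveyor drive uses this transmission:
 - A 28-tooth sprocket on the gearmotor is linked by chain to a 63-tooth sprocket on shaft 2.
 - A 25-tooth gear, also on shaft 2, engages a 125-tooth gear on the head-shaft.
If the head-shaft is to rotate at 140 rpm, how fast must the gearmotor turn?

Overall ratio R = 2.25 × 5 = 11.25.
Required input speed = output speed × R = 140 × 11.25 = 1575 rpm.

1575 rpm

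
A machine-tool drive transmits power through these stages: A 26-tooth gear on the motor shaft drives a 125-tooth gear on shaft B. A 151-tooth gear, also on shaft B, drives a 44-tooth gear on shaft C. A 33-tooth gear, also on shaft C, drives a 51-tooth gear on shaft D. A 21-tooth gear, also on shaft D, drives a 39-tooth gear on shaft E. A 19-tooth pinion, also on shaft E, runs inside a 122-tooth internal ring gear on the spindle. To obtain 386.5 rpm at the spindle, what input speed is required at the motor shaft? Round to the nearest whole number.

Overall ratio R = 4.8077 × 0.29139 × 1.5455 × 1.8571 × 6.4211 = 25.818.
Required input speed = output speed × R = 386.5 × 25.818 = 9978.6 rpm.

9979 rpm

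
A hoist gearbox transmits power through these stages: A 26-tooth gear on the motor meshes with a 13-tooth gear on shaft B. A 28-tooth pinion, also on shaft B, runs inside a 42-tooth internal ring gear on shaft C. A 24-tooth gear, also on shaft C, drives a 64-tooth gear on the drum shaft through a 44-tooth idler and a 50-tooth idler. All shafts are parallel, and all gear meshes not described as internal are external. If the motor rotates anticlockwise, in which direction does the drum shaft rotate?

anticlockwise

the motor → shaft B: external mesh, 1 reversal → CW.
shaft B → shaft C: internal mesh, same direction → CW.
shaft C → the drum shaft: driver → idler → idler → driven is 3 external meshes, 3 reversals → CCW.
4 reversals in total — an even number — so the drum shaft turns the same way as the motor.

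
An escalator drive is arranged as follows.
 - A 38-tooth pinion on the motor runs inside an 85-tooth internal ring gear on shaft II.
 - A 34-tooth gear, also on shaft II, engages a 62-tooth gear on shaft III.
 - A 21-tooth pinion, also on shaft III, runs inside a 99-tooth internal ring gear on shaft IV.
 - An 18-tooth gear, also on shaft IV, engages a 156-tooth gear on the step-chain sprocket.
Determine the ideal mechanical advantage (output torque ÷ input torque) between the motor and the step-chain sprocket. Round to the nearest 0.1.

166.7

Each stage contributes driven/driver: internal gear 85/38 = 2.2368, gear mesh 62/34 = 1.8235, internal gear 99/21 = 4.7143, gear mesh 156/18 = 8.6667.
Overall: 2.2368 × 1.8235 × 4.7143 × 8.6667 = 166.65.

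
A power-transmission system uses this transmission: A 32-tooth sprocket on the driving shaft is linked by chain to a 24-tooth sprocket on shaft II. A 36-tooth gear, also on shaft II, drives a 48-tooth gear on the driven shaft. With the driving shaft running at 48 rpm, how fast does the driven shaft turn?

48 rpm

chain 24/32 = 0.75 → 48/0.75 = 64 rpm
gear mesh 48/36 = 1.3333 → 64/1.3333 = 48 rpm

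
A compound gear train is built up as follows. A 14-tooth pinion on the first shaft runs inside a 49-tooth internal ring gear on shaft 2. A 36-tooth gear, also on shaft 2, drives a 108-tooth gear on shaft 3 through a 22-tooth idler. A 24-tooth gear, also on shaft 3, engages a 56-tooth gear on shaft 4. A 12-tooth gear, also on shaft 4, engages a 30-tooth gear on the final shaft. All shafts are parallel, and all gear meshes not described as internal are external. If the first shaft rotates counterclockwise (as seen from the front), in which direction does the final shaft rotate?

the first shaft → shaft 2: internal mesh, same direction → CCW.
shaft 2 → shaft 3: driver → idler → driven is 2 external meshes, 2 reversals → CCW.
shaft 3 → shaft 4: external mesh, 1 reversal → CW.
shaft 4 → the final shaft: external mesh, 1 reversal → CCW.
4 reversals in total — an even number — so the final shaft turns the same way as the first shaft.

counterclockwise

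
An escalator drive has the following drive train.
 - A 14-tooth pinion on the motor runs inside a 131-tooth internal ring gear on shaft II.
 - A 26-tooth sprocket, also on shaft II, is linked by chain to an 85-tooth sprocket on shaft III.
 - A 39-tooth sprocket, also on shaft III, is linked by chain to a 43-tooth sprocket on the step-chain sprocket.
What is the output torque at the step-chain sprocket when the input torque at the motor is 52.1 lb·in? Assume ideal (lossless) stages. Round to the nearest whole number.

After the internal gear (131/14): 52.1 × 9.3571 = 487.51 lb·in
After the chain (85/26): 487.51 × 3.2692 = 1593.8 lb·in
After the chain (43/39): 1593.8 × 1.1026 = 1757.2 lb·in

1757 lb·in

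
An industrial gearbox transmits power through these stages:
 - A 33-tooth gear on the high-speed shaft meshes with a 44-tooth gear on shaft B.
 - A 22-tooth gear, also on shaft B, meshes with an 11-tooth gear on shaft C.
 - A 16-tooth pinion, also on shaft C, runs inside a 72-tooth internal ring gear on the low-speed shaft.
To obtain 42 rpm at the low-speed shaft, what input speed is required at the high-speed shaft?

126 rpm

Overall ratio R = 1.3333 × 0.5 × 4.5 = 3.
Required input speed = output speed × R = 42 × 3 = 126 rpm.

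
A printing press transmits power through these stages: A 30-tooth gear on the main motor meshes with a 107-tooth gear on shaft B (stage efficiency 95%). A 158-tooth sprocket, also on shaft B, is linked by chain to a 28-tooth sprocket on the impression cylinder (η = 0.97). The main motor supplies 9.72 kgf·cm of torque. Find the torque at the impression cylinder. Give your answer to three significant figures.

5.66 kgf·cm

gear mesh 107/30 = 3.5667 → τ = 9.72·3.5667·0.95 = 32.935 kgf·cm
chain 28/158 = 0.17722 → τ = 32.935·0.17722·0.97 = 5.6614 kgf·cm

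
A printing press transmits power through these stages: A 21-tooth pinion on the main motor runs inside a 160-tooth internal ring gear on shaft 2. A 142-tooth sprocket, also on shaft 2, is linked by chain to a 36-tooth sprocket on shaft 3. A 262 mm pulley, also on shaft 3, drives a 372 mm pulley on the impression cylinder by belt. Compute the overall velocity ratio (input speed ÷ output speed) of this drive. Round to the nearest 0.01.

2.74

Each stage contributes driven/driver: internal gear 160/21 = 7.619, chain 36/142 = 0.25352, belt 372/262 = 1.4198.
Overall: 7.619 × 0.25352 × 1.4198 = 2.7426.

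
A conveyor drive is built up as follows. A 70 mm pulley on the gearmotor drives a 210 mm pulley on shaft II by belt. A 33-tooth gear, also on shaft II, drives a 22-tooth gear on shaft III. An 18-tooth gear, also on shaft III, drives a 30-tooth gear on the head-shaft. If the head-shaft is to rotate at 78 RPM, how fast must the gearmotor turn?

Overall ratio R = 3 × 0.66667 × 1.6667 = 3.3333.
Required input speed = output speed × R = 78 × 3.3333 = 260 RPM.

260 RPM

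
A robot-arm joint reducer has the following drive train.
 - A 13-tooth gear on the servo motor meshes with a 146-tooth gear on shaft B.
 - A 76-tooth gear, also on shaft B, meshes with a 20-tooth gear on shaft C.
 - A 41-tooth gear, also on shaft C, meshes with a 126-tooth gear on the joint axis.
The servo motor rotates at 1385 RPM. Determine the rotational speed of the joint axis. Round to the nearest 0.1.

the servo motor → shaft B (gear mesh, 146/13): 1385 ÷ 11.231 = 123.32 RPM
shaft B → shaft C (gear mesh, 20/76): 123.32 ÷ 0.26316 = 468.62 RPM
shaft C → the joint axis (gear mesh, 126/41): 468.62 ÷ 3.0732 = 152.49 RPM

152.5 RPM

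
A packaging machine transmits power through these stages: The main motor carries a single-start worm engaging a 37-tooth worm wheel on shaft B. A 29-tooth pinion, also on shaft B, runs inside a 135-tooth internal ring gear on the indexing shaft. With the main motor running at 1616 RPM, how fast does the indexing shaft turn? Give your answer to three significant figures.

the main motor → shaft B (worm, 37/1): 1616 ÷ 37 = 43.676 RPM
shaft B → the indexing shaft (internal gear, 135/29): 43.676 ÷ 4.6552 = 9.3822 RPM

9.38 RPM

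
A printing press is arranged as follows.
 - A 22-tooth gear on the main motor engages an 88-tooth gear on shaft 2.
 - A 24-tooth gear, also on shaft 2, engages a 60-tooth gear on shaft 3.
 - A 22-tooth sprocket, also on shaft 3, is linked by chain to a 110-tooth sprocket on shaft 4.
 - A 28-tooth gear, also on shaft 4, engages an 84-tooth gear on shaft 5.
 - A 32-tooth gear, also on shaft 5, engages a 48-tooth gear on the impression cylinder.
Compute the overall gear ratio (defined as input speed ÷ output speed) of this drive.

225

Each stage contributes driven/driver: gear mesh 88/22 = 4, gear mesh 60/24 = 2.5, chain 110/22 = 5, gear mesh 84/28 = 3, gear mesh 48/32 = 1.5.
Overall: 4 × 2.5 × 5 × 3 × 1.5 = 225.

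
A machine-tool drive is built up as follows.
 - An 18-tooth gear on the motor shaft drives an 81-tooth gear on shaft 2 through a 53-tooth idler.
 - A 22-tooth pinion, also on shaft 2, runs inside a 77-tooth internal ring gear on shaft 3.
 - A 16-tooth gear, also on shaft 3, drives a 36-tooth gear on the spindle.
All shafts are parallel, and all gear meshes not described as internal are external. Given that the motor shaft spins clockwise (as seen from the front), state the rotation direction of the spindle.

the motor shaft → shaft 2: driver → idler → driven is 2 external meshes, 2 reversals → CW.
shaft 2 → shaft 3: internal mesh, same direction → CW.
shaft 3 → the spindle: external mesh, 1 reversal → CCW.
3 reversals in total — an odd number — so the spindle turns opposite to the motor shaft.

counterclockwise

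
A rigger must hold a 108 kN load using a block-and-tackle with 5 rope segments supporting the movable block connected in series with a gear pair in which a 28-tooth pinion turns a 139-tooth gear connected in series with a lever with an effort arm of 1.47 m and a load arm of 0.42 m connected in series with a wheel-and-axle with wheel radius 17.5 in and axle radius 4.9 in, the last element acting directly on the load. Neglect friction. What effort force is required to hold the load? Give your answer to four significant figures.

0.3481 kN

Block-and-tackle MA = number of supporting rope parts = 5.
Gear pair MA = 139/28 = 4.9643.
Lever MA = effort arm / load arm = 1.47/0.42 = 3.5.
Wheel-and-axle MA = R/r = 17.5/4.9 = 3.5714.
Combined ideal MA = 5 × 4.9643 × 3.5 × 3.5714 = 310.27.
Effort = load / MA = 108 / 310.27 = 0.34809 kN.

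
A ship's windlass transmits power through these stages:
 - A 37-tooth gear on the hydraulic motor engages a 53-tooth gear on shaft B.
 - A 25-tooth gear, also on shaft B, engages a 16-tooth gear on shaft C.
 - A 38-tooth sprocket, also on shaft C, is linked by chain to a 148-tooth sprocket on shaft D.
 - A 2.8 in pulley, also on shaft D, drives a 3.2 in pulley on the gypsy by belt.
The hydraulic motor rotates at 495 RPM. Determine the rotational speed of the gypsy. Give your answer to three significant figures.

gear mesh 53/37 = 1.4324 → 495/1.4324 = 345.57 RPM
gear mesh 16/25 = 0.64 → 345.57/0.64 = 539.95 RPM
chain 148/38 = 3.8947 → 539.95/3.8947 = 138.64 RPM
belt 3.2/2.8 = 1.1429 → 138.64/1.1429 = 121.31 RPM

121 RPM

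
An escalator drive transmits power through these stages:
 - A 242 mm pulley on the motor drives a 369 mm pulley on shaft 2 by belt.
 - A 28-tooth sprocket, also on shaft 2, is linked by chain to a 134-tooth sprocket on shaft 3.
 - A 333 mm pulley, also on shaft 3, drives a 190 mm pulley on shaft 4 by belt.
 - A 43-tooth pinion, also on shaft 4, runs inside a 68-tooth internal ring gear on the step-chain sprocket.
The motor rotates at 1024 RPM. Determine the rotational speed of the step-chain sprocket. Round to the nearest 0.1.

belt 369/242 = 1.5248 → 1024/1.5248 = 671.57 RPM
chain 134/28 = 4.7857 → 671.57/4.7857 = 140.33 RPM
belt 190/333 = 0.57057 → 140.33/0.57057 = 245.94 RPM
internal gear 68/43 = 1.5814 → 245.94/1.5814 = 155.52 RPM

155.5 RPM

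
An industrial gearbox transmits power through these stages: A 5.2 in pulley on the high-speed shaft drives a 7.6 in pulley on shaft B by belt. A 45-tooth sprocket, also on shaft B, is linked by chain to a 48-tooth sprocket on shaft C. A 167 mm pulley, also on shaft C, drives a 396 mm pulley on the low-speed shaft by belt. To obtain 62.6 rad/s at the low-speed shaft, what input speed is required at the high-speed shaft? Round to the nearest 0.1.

Overall ratio R = 1.4615 × 1.0667 × 2.3713 = 3.6967.
Required input speed = output speed × R = 62.6 × 3.6967 = 231.42 rad/s.

231.4 rad/s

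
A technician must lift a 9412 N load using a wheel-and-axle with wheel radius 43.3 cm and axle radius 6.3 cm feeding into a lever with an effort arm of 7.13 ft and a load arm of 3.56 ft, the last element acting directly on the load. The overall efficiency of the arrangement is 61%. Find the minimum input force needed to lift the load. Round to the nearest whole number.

1121 N

Wheel-and-axle MA = R/r = 43.3/6.3 = 6.873.
Lever MA = effort arm / load arm = 7.13/3.56 = 2.0028.
Combined ideal MA = 6.873 × 2.0028 = 13.765.
Actual MA = 13.765 × 0.61 = 8.3969.
Effort = load / actual MA = 9412 / 8.3969 = 1120.9 N.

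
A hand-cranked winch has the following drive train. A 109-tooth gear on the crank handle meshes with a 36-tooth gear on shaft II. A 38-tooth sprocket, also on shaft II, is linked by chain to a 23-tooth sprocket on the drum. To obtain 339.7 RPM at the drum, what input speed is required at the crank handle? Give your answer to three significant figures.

Overall ratio R = 0.33028 × 0.60526 = 0.1999.
Required input speed = output speed × R = 339.7 × 0.1999 = 67.907 RPM.

67.9 RPM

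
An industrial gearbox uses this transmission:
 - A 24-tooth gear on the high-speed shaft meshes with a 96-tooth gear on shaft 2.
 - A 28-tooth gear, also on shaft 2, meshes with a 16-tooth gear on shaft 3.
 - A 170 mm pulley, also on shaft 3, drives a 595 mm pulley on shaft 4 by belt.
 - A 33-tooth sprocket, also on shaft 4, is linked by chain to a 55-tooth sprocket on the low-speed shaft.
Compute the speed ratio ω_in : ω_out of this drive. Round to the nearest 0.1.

Each stage contributes driven/driver: gear mesh 96/24 = 4, gear mesh 16/28 = 0.57143, belt 595/170 = 3.5, chain 55/33 = 1.6667.
Overall: 4 × 0.57143 × 3.5 × 1.6667 = 13.333.

13.3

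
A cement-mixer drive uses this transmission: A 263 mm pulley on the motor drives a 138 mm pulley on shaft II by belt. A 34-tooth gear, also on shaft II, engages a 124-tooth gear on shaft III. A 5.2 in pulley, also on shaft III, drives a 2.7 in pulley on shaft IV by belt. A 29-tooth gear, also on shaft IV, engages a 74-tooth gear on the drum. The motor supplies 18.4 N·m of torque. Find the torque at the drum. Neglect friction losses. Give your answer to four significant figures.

belt 138/263 = 0.52471 → τ = 18.4·0.52471 = 9.6548 N·m
gear mesh 124/34 = 3.6471 → τ = 9.6548·3.6471 = 35.211 N·m
belt 2.7/5.2 = 0.51923 → τ = 35.211·0.51923 = 18.283 N·m
gear mesh 74/29 = 2.5517 → τ = 18.283·2.5517 = 46.653 N·m

46.65 N·m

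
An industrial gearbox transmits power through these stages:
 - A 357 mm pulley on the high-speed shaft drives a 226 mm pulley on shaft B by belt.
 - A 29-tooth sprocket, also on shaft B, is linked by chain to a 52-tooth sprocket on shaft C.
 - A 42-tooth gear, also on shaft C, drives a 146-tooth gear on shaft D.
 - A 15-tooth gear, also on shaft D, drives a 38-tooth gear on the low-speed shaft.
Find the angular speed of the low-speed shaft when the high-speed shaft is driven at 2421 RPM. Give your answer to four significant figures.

the high-speed shaft → shaft B (belt, 226/357): 2421 ÷ 0.63305 = 3824.3 RPM
shaft B → shaft C (chain, 52/29): 3824.3 ÷ 1.7931 = 2132.8 RPM
shaft C → shaft D (gear mesh, 146/42): 2132.8 ÷ 3.4762 = 613.54 RPM
shaft D → the low-speed shaft (gear mesh, 38/15): 613.54 ÷ 2.5333 = 242.19 RPM

242.2 RPM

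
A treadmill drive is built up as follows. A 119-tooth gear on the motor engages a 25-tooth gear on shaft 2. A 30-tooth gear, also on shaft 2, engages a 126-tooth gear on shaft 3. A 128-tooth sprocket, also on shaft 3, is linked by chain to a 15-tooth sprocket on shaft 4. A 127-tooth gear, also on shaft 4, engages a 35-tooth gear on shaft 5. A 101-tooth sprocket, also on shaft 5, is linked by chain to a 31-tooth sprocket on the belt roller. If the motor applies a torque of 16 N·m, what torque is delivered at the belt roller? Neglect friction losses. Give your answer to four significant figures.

0.1399 N·m

gear mesh 25/119 = 0.21008 → τ = 16·0.21008 = 3.3613 N·m
gear mesh 126/30 = 4.2 → τ = 3.3613·4.2 = 14.118 N·m
chain 15/128 = 0.11719 → τ = 14.118·0.11719 = 1.6544 N·m
gear mesh 35/127 = 0.27559 → τ = 1.6544·0.27559 = 0.45594 N·m
chain 31/101 = 0.30693 → τ = 0.45594·0.30693 = 0.13994 N·m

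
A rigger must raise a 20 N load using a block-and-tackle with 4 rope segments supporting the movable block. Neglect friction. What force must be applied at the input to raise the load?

5 N

Block-and-tackle MA = number of supporting rope parts = 4.
Effort = load / MA = 20 / 4 = 5 N.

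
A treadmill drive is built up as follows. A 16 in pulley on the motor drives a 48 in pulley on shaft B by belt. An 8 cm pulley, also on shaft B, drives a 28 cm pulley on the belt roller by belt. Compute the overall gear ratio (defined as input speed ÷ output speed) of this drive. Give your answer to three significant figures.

Each stage contributes driven/driver: belt 48/16 = 3, belt 28/8 = 3.5.
Overall: 3 × 3.5 = 10.5.

10.5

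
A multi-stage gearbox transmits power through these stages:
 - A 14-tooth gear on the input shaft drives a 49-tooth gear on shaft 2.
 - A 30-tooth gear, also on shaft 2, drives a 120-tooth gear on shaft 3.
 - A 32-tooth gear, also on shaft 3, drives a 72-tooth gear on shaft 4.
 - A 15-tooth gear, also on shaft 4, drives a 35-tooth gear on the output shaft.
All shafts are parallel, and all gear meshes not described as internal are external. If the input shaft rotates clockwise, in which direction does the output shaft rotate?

the input shaft → shaft 2: external mesh, 1 reversal → CCW.
shaft 2 → shaft 3: external mesh, 1 reversal → CW.
shaft 3 → shaft 4: external mesh, 1 reversal → CCW.
shaft 4 → the output shaft: external mesh, 1 reversal → CW.
4 reversals in total — an even number — so the output shaft turns the same way as the input shaft.

clockwise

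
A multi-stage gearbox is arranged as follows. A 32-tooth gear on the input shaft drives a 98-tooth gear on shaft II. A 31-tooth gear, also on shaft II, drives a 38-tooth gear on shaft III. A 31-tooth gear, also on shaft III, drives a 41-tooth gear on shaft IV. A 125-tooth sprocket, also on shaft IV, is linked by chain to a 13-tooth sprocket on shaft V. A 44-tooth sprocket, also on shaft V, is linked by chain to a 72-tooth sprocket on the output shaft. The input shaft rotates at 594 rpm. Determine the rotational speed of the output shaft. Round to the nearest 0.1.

the input shaft → shaft II (gear mesh, 98/32): 594 ÷ 3.0625 = 193.96 rpm
shaft II → shaft III (gear mesh, 38/31): 193.96 ÷ 1.2258 = 158.23 rpm
shaft III → shaft IV (gear mesh, 41/31): 158.23 ÷ 1.3226 = 119.64 rpm
shaft IV → shaft V (chain, 13/125): 119.64 ÷ 0.104 = 1150.4 rpm
shaft V → the output shaft (chain, 72/44): 1150.4 ÷ 1.6364 = 703 rpm

703.0 rpm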